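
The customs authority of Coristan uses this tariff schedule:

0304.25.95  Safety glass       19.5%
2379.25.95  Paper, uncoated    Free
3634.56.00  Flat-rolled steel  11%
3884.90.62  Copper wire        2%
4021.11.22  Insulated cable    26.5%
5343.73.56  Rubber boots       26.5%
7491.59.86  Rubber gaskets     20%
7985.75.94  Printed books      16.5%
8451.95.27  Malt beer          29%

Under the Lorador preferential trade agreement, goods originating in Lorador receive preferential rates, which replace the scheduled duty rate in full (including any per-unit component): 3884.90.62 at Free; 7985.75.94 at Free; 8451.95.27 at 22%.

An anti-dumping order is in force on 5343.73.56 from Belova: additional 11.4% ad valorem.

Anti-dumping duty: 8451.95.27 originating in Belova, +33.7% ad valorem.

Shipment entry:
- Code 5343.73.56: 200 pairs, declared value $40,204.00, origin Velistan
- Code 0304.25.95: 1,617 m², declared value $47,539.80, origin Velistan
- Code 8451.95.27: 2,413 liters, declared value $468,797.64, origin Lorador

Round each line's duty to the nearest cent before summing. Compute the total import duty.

$123,059.80

Line 1 (5343.73.56, Velistan, 200 pairs, $40,204.00):
Base rate for 5343.73.56 is 26.5%.
The additional-duty order on 5343.73.56 targets Belova, not Velistan; it does not apply.
Duty = $40,204.00 × 26.5% = $10,654.06.
Line 2 (0304.25.95, Velistan, 1,617 m², $47,539.80):
Base rate for 0304.25.95 is 19.5%.
Duty = $47,539.80 × 19.5% = $9,270.26.
Line 3 (8451.95.27, Lorador, 2,413 liters, $468,797.64):
Base rate for 8451.95.27 is 29%.
Origin Lorador qualifies under the Coristan–Lorador agreement and 8451.95.27 is covered: preferential rate 22% applies instead.
The additional-duty order on 8451.95.27 targets Belova, not Lorador; it does not apply.
Duty = $468,797.64 × 22% = $103,135.48.
Total = $10,654.06 + $9,270.26 + $103,135.48 = $123,059.80.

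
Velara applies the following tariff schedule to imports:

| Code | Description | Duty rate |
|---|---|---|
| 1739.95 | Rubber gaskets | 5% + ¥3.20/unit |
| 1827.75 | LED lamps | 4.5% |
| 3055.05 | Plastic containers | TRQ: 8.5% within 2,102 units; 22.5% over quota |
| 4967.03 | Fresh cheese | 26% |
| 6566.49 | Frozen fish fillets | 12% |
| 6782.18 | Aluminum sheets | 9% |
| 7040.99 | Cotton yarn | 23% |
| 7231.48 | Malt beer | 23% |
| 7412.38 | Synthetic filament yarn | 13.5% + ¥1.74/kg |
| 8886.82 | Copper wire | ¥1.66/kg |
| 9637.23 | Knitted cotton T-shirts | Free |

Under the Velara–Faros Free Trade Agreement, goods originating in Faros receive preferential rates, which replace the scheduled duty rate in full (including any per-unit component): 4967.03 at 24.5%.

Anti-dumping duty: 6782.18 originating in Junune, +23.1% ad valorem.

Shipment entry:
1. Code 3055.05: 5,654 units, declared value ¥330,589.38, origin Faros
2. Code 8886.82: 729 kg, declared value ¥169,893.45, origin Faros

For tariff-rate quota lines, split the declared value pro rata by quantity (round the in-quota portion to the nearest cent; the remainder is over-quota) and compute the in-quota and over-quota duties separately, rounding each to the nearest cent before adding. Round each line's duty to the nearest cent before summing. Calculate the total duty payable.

¥58,386.19

Line 1 (3055.05, Faros, 5,654 units, ¥330,589.38):
Code 3055.05 is under a tariff-rate quota (threshold 2,102 units). In-quota: 2,102 units at 8.5%; over-quota: 3,552 units at 22.5%.
Pro-rata value split: in-quota = ¥330,589.38 × 2,102/5,654 = ¥122,903.94; over-quota = ¥330,589.38 − ¥122,903.94 = ¥207,685.44.
In-quota duty = ¥122,903.94 × 8.5% = ¥10,446.83. Over-quota duty = ¥207,685.44 × 22.5% = ¥46,729.22.
Line duty = ¥10,446.83 + ¥46,729.22 = ¥57,176.05.
Line 2 (8886.82, Faros, 729 kg, ¥169,893.45):
Base rate for 8886.82 is ¥1.66/kg.
Origin Faros is the FTA partner but 8886.82 is not on the preference list; base rate stands.
Duty = 729 × ¥1.66 = ¥1,210.14.
Total = ¥57,176.05 + ¥1,210.14 = ¥58,386.19.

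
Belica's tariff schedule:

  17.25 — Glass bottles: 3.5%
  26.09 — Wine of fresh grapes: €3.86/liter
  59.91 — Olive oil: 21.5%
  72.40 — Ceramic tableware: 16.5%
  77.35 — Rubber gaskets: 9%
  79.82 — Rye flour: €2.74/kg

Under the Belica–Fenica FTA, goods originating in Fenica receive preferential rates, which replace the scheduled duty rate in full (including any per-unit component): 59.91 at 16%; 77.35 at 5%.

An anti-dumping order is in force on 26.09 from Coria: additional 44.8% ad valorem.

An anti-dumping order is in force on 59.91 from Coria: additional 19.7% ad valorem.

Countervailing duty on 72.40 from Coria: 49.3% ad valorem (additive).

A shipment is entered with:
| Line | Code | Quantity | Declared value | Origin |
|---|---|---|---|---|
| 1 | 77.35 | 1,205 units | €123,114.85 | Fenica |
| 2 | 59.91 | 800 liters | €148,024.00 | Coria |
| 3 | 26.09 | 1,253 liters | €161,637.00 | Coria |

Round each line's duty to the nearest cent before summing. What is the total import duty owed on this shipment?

€144,391.59

Line 1 (77.35, Fenica, 1,205 units, €123,114.85):
Base rate for 77.35 is 9%.
Origin Fenica qualifies under the Belica–Fenica agreement and 77.35 is covered: preferential rate 5% applies instead.
Duty = €123,114.85 × 5% = €6,155.74.
Line 2 (59.91, Coria, 800 liters, €148,024.00):
Base rate for 59.91 is 21.5%.
59.91 has an FTA preferential rate, but origin Coria is not Fenica; base rate stands.
Additional duty on 59.91 from Coria: +19.7%. Applied ad valorem rate: 21.5% + 19.7% = 41.2%.
Duty = €148,024.00 × 41.2% = €60,985.89.
Line 3 (26.09, Coria, 1,253 liters, €161,637.00):
Base rate for 26.09 is €3.86/liter.
Additional duty on 26.09 from Coria: +44.8% ad valorem. Applied ad valorem rate = 44.8%.
Duty = €161,637.00 × 44.8% + 1,253 × €3.86 = €77,249.96.
Total = €6,155.74 + €60,985.89 + €77,249.96 = €144,391.59.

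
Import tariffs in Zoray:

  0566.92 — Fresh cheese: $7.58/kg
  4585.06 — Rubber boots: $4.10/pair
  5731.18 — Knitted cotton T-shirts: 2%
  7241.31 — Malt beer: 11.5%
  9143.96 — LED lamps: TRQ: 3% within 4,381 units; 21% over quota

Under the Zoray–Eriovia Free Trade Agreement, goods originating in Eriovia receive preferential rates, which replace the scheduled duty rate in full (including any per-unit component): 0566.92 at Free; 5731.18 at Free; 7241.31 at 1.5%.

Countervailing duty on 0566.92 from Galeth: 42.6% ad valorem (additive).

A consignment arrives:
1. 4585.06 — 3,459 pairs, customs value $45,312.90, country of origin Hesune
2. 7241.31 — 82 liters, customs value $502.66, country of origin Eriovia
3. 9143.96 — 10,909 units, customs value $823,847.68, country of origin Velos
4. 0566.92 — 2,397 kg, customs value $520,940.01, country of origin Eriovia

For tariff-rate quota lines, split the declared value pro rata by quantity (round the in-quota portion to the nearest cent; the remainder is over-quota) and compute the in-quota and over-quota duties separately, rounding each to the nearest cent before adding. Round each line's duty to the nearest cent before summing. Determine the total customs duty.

Line 1 (4585.06, Hesune, 3,459 pairs, $45,312.90):
Base rate for 4585.06 is $4.10/pair.
Duty = 3,459 × $4.10 = $14,181.90.
Line 2 (7241.31, Eriovia, 82 liters, $502.66):
Base rate for 7241.31 is 11.5%.
Origin Eriovia qualifies under the Zoray–Eriovia agreement and 7241.31 is covered: preferential rate 1.5% applies instead.
Duty = $502.66 × 1.5% = $7.54.
Line 3 (9143.96, Velos, 10,909 units, $823,847.68):
Code 9143.96 is under a tariff-rate quota (threshold 4,381 units). In-quota: 4,381 units at 3%; over-quota: 6,528 units at 21%.
Pro-rata value split: in-quota = $823,847.68 × 4,381/10,909 = $330,853.12; over-quota = $823,847.68 − $330,853.12 = $492,994.56.
In-quota duty = $330,853.12 × 3% = $9,925.59. Over-quota duty = $492,994.56 × 21% = $103,528.86.
Line duty = $9,925.59 + $103,528.86 = $113,454.45.
Line 4 (0566.92, Eriovia, 2,397 kg, $520,940.01):
Base rate for 0566.92 is $7.58/kg.
Origin Eriovia qualifies under the Zoray–Eriovia agreement and 0566.92 is covered: preferential rate Free applies instead.
The additional-duty order on 0566.92 targets Galeth, not Eriovia; it does not apply.
Duty = $520,940.01 × 0% = $0.00.
Total = $14,181.90 + $7.54 + $113,454.45 + $0.00 = $127,643.89.

$127,643.89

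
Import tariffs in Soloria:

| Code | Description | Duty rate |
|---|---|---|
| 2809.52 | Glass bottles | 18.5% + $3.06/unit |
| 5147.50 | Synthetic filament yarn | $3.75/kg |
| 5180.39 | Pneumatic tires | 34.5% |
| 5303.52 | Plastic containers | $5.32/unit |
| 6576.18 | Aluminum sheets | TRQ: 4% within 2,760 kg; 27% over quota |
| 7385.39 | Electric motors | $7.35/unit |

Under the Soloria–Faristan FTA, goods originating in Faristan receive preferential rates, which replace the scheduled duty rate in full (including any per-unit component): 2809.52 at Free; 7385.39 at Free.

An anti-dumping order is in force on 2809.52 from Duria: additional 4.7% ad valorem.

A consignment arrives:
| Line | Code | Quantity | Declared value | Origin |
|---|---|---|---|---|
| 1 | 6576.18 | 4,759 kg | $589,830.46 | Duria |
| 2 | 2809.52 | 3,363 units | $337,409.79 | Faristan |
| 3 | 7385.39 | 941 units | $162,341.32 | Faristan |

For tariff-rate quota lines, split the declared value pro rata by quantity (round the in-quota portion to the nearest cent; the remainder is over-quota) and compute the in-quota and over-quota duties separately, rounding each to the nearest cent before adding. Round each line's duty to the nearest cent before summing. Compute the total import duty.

Line 1 (6576.18, Duria, 4,759 kg, $589,830.46):
Code 6576.18 is under a tariff-rate quota (threshold 2,760 kg). In-quota: 2,760 kg at 4%; over-quota: 1,999 kg at 27%.
Pro-rata value split: in-quota = $589,830.46 × 2,760/4,759 = $342,074.40; over-quota = $589,830.46 − $342,074.40 = $247,756.06.
In-quota duty = $342,074.40 × 4% = $13,682.98. Over-quota duty = $247,756.06 × 27% = $66,894.14.
Line duty = $13,682.98 + $66,894.14 = $80,577.12.
Line 2 (2809.52, Faristan, 3,363 units, $337,409.79):
Base rate for 2809.52 is 18.5% + $3.06/unit.
Origin Faristan qualifies under the Soloria–Faristan agreement and 2809.52 is covered: preferential rate Free applies instead.
The additional-duty order on 2809.52 targets Duria, not Faristan; it does not apply.
Duty = $337,409.79 × 0% = $0.00.
Line 3 (7385.39, Faristan, 941 units, $162,341.32):
Base rate for 7385.39 is $7.35/unit.
Origin Faristan qualifies under the Soloria–Faristan agreement and 7385.39 is covered: preferential rate Free applies instead.
Duty = $162,341.32 × 0% = $0.00.
Total = $80,577.12 + $0.00 + $0.00 = $80,577.12.

$80,577.12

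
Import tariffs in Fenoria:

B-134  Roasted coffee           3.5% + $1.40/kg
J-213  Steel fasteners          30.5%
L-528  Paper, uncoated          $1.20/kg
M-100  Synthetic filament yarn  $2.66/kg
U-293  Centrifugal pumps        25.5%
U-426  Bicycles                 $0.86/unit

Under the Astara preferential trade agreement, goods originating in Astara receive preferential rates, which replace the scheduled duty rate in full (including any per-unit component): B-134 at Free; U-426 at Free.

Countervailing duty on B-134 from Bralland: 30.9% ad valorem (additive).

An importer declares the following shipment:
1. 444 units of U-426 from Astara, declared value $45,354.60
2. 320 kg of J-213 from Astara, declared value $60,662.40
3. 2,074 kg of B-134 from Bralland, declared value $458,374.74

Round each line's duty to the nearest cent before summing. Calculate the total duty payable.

$179,086.54

Line 1 (U-426, Astara, 444 units, $45,354.60):
Base rate for U-426 is $0.86/unit.
Origin Astara qualifies under the Fenoria–Astara agreement and U-426 is covered: preferential rate Free applies instead.
Duty = $45,354.60 × 0% = $0.00.
Line 2 (J-213, Astara, 320 kg, $60,662.40):
Base rate for J-213 is 30.5%.
Origin Astara is the FTA partner but J-213 is not on the preference list; base rate stands.
Duty = $60,662.40 × 30.5% = $18,502.03.
Line 3 (B-134, Bralland, 2,074 kg, $458,374.74):
Base rate for B-134 is 3.5% + $1.40/kg.
B-134 has an FTA preferential rate, but origin Bralland is not Astara; base rate stands.
Additional duty on B-134 from Bralland: +30.9%. Applied ad valorem rate: 3.5% + 30.9% = 34.4%.
Duty = $458,374.74 × 34.4% + 2,074 × $1.40 = $160,584.51.
Total = $0.00 + $18,502.03 + $160,584.51 = $179,086.54.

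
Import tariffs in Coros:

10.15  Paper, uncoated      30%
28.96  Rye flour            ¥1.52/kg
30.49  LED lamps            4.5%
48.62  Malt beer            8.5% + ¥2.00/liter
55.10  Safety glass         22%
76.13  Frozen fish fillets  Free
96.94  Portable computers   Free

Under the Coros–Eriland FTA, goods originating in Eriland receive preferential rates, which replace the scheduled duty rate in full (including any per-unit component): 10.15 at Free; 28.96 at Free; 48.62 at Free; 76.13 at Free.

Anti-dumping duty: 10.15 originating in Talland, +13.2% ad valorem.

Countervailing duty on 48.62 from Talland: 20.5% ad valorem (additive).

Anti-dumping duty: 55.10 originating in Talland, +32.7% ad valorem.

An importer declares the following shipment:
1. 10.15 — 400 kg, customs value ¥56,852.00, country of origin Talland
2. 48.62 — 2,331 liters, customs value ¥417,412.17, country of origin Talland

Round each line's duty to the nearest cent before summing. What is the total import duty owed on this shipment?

¥150,271.59

Line 1 (10.15, Talland, 400 kg, ¥56,852.00):
Base rate for 10.15 is 30%.
10.15 has an FTA preferential rate, but origin Talland is not Eriland; base rate stands.
Additional duty on 10.15 from Talland: +13.2%. Applied ad valorem rate: 30% + 13.2% = 43.2%.
Duty = ¥56,852.00 × 43.2% = ¥24,560.06.
Line 2 (48.62, Talland, 2,331 liters, ¥417,412.17):
Base rate for 48.62 is 8.5% + ¥2.00/liter.
48.62 has an FTA preferential rate, but origin Talland is not Eriland; base rate stands.
Additional duty on 48.62 from Talland: +20.5%. Applied ad valorem rate: 8.5% + 20.5% = 29%.
Duty = ¥417,412.17 × 29% + 2,331 × ¥2.00 = ¥125,711.53.
Total = ¥24,560.06 + ¥125,711.53 = ¥150,271.59.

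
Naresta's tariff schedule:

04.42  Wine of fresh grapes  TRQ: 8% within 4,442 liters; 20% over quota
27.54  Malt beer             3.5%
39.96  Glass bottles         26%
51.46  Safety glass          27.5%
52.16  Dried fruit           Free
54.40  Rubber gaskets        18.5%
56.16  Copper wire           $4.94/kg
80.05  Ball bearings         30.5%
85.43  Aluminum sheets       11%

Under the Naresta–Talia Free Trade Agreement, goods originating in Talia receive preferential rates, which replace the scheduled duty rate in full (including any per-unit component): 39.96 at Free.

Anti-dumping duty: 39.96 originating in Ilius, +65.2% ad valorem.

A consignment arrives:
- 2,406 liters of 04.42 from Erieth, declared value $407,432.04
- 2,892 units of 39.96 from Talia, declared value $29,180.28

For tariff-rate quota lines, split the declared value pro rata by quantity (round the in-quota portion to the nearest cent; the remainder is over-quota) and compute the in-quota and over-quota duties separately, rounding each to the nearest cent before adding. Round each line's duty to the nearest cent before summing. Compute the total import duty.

Line 1 (04.42, Erieth, 2,406 liters, $407,432.04):
Code 04.42 is under a tariff-rate quota (threshold 4,442 liters). Quantity 2,406 liters is within the quota, so the in-quota rate 8% applies to the full value.
Duty = $407,432.04 × 8% = $32,594.56.
Line 2 (39.96, Talia, 2,892 units, $29,180.28):
Base rate for 39.96 is 26%.
Origin Talia qualifies under the Naresta–Talia agreement and 39.96 is covered: preferential rate Free applies instead.
The additional-duty order on 39.96 targets Ilius, not Talia; it does not apply.
Duty = $29,180.28 × 0% = $0.00.
Total = $32,594.56 + $0.00 = $32,594.56.

$32,594.56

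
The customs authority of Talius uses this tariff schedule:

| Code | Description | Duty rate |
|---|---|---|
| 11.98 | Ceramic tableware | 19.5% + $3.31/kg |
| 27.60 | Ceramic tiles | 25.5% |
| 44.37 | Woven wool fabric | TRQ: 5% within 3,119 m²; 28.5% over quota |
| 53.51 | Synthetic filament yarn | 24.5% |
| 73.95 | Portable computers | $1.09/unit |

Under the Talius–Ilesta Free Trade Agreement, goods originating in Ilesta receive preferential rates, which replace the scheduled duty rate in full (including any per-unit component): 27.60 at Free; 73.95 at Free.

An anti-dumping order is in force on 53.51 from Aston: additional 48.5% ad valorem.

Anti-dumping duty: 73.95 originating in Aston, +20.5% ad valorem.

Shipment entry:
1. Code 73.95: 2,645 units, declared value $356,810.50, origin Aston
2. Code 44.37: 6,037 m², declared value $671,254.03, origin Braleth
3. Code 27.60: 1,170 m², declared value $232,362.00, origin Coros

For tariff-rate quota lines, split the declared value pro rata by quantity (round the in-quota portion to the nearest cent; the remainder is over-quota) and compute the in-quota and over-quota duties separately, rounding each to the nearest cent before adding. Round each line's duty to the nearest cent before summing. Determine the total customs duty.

$245,090.53

Line 1 (73.95, Aston, 2,645 units, $356,810.50):
Base rate for 73.95 is $1.09/unit.
73.95 has an FTA preferential rate, but origin Aston is not Ilesta; base rate stands.
Additional duty on 73.95 from Aston: +20.5% ad valorem. Applied ad valorem rate = 20.5%.
Duty = $356,810.50 × 20.5% + 2,645 × $1.09 = $76,029.20.
Line 2 (44.37, Braleth, 6,037 m², $671,254.03):
Code 44.37 is under a tariff-rate quota (threshold 3,119 m²). In-quota: 3,119 m² at 5%; over-quota: 2,918 m² at 28.5%.
Pro-rata value split: in-quota = $671,254.03 × 3,119/6,037 = $346,801.61; over-quota = $671,254.03 − $346,801.61 = $324,452.42.
In-quota duty = $346,801.61 × 5% = $17,340.08. Over-quota duty = $324,452.42 × 28.5% = $92,468.94.
Line duty = $17,340.08 + $92,468.94 = $109,809.02.
Line 3 (27.60, Coros, 1,170 m², $232,362.00):
Base rate for 27.60 is 25.5%.
27.60 has an FTA preferential rate, but origin Coros is not Ilesta; base rate stands.
Duty = $232,362.00 × 25.5% = $59,252.31.
Total = $76,029.20 + $109,809.02 + $59,252.31 = $245,090.53.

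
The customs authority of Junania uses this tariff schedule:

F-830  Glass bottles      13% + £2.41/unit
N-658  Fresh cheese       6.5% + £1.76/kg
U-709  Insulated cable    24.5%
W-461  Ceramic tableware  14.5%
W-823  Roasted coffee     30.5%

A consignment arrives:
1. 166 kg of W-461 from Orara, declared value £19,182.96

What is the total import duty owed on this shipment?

Line 1 (W-461, Orara, 166 kg, £19,182.96):
Base rate for W-461 is 14.5%.
Duty = £19,182.96 × 14.5% = £2,781.53.

£2,781.53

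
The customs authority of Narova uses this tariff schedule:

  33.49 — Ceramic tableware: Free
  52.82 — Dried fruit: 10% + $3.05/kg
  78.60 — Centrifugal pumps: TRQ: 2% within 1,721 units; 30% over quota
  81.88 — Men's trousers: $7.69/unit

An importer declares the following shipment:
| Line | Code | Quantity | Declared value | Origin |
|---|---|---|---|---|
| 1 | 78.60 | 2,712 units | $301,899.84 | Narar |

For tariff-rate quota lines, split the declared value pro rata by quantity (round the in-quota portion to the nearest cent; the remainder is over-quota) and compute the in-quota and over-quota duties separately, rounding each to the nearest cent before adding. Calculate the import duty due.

Line 1 (78.60, Narar, 2,712 units, $301,899.84):
Code 78.60 is under a tariff-rate quota (threshold 1,721 units). In-quota: 1,721 units at 2%; over-quota: 991 units at 30%.
Pro-rata value split: in-quota = $301,899.84 × 1,721/2,712 = $191,581.72; over-quota = $301,899.84 − $191,581.72 = $110,318.12.
In-quota duty = $191,581.72 × 2% = $3,831.63. Over-quota duty = $110,318.12 × 30% = $33,095.44.
Line duty = $3,831.63 + $33,095.44 = $36,927.07.

$36,927.07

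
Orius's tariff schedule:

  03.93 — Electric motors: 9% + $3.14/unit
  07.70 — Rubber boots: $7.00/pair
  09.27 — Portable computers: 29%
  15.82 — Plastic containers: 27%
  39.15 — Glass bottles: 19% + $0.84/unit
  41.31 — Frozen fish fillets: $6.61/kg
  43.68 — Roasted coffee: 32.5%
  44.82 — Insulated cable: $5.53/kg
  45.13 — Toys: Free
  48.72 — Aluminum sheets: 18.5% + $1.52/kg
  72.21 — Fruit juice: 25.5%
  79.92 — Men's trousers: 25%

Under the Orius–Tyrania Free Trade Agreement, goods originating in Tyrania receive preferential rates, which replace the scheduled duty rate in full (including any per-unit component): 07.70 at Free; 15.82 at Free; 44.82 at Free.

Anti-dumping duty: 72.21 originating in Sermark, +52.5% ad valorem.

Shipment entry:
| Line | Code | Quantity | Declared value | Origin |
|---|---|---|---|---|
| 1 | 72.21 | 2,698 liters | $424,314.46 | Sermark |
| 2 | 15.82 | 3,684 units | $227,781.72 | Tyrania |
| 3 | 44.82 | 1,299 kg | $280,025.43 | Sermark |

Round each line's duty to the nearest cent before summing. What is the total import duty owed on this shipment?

$338,148.75

Line 1 (72.21, Sermark, 2,698 liters, $424,314.46):
Base rate for 72.21 is 25.5%.
Additional duty on 72.21 from Sermark: +52.5%. Applied ad valorem rate: 25.5% + 52.5% = 78%.
Duty = $424,314.46 × 78% = $330,965.28.
Line 2 (15.82, Tyrania, 3,684 units, $227,781.72):
Base rate for 15.82 is 27%.
Origin Tyrania qualifies under the Orius–Tyrania agreement and 15.82 is covered: preferential rate Free applies instead.
Duty = $227,781.72 × 0% = $0.00.
Line 3 (44.82, Sermark, 1,299 kg, $280,025.43):
Base rate for 44.82 is $5.53/kg.
44.82 has an FTA preferential rate, but origin Sermark is not Tyrania; base rate stands.
Duty = 1,299 × $5.53 = $7,183.47.
Total = $330,965.28 + $0.00 + $7,183.47 = $338,148.75.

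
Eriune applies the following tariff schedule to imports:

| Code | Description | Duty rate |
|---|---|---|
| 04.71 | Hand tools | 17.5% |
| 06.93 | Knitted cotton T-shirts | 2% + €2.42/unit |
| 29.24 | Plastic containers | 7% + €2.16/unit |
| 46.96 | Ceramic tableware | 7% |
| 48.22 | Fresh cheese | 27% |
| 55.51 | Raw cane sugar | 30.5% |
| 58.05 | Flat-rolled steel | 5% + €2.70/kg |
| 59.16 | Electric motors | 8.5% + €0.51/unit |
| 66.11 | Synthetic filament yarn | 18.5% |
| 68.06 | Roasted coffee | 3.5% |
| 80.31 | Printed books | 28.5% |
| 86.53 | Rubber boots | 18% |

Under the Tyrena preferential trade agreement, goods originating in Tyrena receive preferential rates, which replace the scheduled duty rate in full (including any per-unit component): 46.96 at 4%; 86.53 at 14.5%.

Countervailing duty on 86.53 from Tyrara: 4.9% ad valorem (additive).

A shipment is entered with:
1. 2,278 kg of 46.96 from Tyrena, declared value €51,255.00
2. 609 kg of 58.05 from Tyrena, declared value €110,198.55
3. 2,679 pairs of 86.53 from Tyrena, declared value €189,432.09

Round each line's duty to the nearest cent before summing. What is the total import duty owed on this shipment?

€36,672.08

Line 1 (46.96, Tyrena, 2,278 kg, €51,255.00):
Base rate for 46.96 is 7%.
Origin Tyrena qualifies under the Eriune–Tyrena agreement and 46.96 is covered: preferential rate 4% applies instead.
Duty = €51,255.00 × 4% = €2,050.20.
Line 2 (58.05, Tyrena, 609 kg, €110,198.55):
Base rate for 58.05 is 5% + €2.70/kg.
Origin Tyrena is the FTA partner but 58.05 is not on the preference list; base rate stands.
Duty = €110,198.55 × 5% + 609 × €2.70 = €7,154.23.
Line 3 (86.53, Tyrena, 2,679 pairs, €189,432.09):
Base rate for 86.53 is 18%.
Origin Tyrena qualifies under the Eriune–Tyrena agreement and 86.53 is covered: preferential rate 14.5% applies instead.
The additional-duty order on 86.53 targets Tyrara, not Tyrena; it does not apply.
Duty = €189,432.09 × 14.5% = €27,467.65.
Total = €2,050.20 + €7,154.23 + €27,467.65 = €36,672.08.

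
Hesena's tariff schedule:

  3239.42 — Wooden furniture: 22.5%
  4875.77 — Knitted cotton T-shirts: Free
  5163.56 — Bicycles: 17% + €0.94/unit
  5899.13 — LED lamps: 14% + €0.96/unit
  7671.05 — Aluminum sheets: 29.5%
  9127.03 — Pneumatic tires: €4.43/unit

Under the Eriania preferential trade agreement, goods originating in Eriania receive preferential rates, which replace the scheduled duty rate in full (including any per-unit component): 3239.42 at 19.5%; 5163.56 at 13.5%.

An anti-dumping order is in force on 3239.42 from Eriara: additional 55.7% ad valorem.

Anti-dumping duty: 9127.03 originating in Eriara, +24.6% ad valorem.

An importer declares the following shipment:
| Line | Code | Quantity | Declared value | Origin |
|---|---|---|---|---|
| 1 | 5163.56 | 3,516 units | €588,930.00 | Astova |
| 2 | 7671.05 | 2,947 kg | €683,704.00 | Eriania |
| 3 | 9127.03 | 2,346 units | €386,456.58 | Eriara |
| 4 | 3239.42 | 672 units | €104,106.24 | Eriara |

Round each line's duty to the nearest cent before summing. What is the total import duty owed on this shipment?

€491,988.00

Line 1 (5163.56, Astova, 3,516 units, €588,930.00):
Base rate for 5163.56 is 17% + €0.94/unit.
5163.56 has an FTA preferential rate, but origin Astova is not Eriania; base rate stands.
Duty = €588,930.00 × 17% + 3,516 × €0.94 = €103,423.14.
Line 2 (7671.05, Eriania, 2,947 kg, €683,704.00):
Base rate for 7671.05 is 29.5%.
Origin Eriania is the FTA partner but 7671.05 is not on the preference list; base rate stands.
Duty = €683,704.00 × 29.5% = €201,692.68.
Line 3 (9127.03, Eriara, 2,346 units, €386,456.58):
Base rate for 9127.03 is €4.43/unit.
Additional duty on 9127.03 from Eriara: +24.6% ad valorem. Applied ad valorem rate = 24.6%.
Duty = €386,456.58 × 24.6% + 2,346 × €4.43 = €105,461.10.
Line 4 (3239.42, Eriara, 672 units, €104,106.24):
Base rate for 3239.42 is 22.5%.
3239.42 has an FTA preferential rate, but origin Eriara is not Eriania; base rate stands.
Additional duty on 3239.42 from Eriara: +55.7%. Applied ad valorem rate: 22.5% + 55.7% = 78.2%.
Duty = €104,106.24 × 78.2% = €81,411.08.
Total = €103,423.14 + €201,692.68 + €105,461.10 + €81,411.08 = €491,988.00.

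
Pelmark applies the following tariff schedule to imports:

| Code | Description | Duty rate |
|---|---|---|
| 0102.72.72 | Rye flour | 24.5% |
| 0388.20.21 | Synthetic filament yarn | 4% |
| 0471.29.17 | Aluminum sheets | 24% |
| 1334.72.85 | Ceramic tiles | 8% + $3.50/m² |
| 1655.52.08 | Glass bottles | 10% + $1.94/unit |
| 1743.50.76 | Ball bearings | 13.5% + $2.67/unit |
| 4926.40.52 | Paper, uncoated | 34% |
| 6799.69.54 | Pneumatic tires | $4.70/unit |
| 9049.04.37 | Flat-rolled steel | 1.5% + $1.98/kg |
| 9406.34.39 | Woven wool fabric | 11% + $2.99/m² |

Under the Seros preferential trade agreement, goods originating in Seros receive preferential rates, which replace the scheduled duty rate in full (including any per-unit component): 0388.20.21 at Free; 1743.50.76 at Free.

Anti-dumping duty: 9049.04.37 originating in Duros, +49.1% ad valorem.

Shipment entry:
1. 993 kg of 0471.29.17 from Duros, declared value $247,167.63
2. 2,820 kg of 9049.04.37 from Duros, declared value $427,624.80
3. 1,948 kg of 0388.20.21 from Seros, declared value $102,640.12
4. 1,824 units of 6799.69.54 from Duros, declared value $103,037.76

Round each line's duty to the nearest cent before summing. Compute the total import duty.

Line 1 (0471.29.17, Duros, 993 kg, $247,167.63):
Base rate for 0471.29.17 is 24%.
Duty = $247,167.63 × 24% = $59,320.23.
Line 2 (9049.04.37, Duros, 2,820 kg, $427,624.80):
Base rate for 9049.04.37 is 1.5% + $1.98/kg.
Additional duty on 9049.04.37 from Duros: +49.1%. Applied ad valorem rate: 1.5% + 49.1% = 50.6%.
Duty = $427,624.80 × 50.6% + 2,820 × $1.98 = $221,961.75.
Line 3 (0388.20.21, Seros, 1,948 kg, $102,640.12):
Base rate for 0388.20.21 is 4%.
Origin Seros qualifies under the Pelmark–Seros agreement and 0388.20.21 is covered: preferential rate Free applies instead.
Duty = $102,640.12 × 0% = $0.00.
Line 4 (6799.69.54, Duros, 1,824 units, $103,037.76):
Base rate for 6799.69.54 is $4.70/unit.
Duty = 1,824 × $4.70 = $8,572.80.
Total = $59,320.23 + $221,961.75 + $0.00 + $8,572.80 = $289,854.78.

$289,854.78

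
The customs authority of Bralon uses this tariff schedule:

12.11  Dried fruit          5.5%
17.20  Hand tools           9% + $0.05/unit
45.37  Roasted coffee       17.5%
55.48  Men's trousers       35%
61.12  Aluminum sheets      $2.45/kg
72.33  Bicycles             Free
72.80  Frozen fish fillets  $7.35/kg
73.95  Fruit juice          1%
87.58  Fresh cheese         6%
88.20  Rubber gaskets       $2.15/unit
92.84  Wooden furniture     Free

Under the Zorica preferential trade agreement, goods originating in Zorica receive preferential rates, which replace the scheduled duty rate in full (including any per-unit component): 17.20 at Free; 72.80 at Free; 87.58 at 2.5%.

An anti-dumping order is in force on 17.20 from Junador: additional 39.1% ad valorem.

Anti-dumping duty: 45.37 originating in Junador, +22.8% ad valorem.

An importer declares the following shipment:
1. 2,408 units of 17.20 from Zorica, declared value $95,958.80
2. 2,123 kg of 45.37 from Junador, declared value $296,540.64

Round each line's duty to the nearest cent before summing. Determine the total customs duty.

Line 1 (17.20, Zorica, 2,408 units, $95,958.80):
Base rate for 17.20 is 9% + $0.05/unit.
Origin Zorica qualifies under the Bralon–Zorica agreement and 17.20 is covered: preferential rate Free applies instead.
The additional-duty order on 17.20 targets Junador, not Zorica; it does not apply.
Duty = $95,958.80 × 0% = $0.00.
Line 2 (45.37, Junador, 2,123 kg, $296,540.64):
Base rate for 45.37 is 17.5%.
Additional duty on 45.37 from Junador: +22.8%. Applied ad valorem rate: 17.5% + 22.8% = 40.3%.
Duty = $296,540.64 × 40.3% = $119,505.88.
Total = $0.00 + $119,505.88 = $119,505.88.

$119,505.88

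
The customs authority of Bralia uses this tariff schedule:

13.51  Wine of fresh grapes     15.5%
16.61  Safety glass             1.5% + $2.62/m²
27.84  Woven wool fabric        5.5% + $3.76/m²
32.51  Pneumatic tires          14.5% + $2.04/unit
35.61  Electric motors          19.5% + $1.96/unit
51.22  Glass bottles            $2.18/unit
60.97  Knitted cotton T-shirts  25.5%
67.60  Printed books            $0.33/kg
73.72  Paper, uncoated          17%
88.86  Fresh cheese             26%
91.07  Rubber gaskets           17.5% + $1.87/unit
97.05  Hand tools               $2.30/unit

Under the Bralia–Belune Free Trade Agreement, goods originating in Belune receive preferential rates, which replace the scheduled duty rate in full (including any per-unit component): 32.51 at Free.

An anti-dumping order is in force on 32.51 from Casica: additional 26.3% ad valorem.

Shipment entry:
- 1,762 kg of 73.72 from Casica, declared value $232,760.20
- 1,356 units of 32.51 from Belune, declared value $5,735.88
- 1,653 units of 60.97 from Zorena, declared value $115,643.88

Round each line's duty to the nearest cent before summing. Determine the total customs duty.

$69,058.42

Line 1 (73.72, Casica, 1,762 kg, $232,760.20):
Base rate for 73.72 is 17%.
Duty = $232,760.20 × 17% = $39,569.23.
Line 2 (32.51, Belune, 1,356 units, $5,735.88):
Base rate for 32.51 is 14.5% + $2.04/unit.
Origin Belune qualifies under the Bralia–Belune agreement and 32.51 is covered: preferential rate Free applies instead.
The additional-duty order on 32.51 targets Casica, not Belune; it does not apply.
Duty = $5,735.88 × 0% = $0.00.
Line 3 (60.97, Zorena, 1,653 units, $115,643.88):
Base rate for 60.97 is 25.5%.
Duty = $115,643.88 × 25.5% = $29,489.19.
Total = $39,569.23 + $0.00 + $29,489.19 = $69,058.42.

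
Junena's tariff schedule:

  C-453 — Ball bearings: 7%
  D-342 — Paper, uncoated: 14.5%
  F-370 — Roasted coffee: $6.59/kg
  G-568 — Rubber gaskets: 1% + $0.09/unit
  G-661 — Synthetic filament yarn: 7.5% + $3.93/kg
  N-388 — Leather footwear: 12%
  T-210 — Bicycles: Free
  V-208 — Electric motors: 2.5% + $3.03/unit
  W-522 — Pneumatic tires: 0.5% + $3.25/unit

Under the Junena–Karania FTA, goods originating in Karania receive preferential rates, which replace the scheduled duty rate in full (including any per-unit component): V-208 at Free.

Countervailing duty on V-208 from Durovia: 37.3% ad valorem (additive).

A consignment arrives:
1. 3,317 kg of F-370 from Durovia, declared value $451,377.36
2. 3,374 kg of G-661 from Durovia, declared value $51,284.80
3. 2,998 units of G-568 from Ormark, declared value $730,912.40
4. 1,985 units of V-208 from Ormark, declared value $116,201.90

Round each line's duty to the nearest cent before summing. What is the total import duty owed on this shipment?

Line 1 (F-370, Durovia, 3,317 kg, $451,377.36):
Base rate for F-370 is $6.59/kg.
Duty = 3,317 × $6.59 = $21,859.03.
Line 2 (G-661, Durovia, 3,374 kg, $51,284.80):
Base rate for G-661 is 7.5% + $3.93/kg.
Duty = $51,284.80 × 7.5% + 3,374 × $3.93 = $17,106.18.
Line 3 (G-568, Ormark, 2,998 units, $730,912.40):
Base rate for G-568 is 1% + $0.09/unit.
Duty = $730,912.40 × 1% + 2,998 × $0.09 = $7,578.94.
Line 4 (V-208, Ormark, 1,985 units, $116,201.90):
Base rate for V-208 is 2.5% + $3.03/unit.
V-208 has an FTA preferential rate, but origin Ormark is not Karania; base rate stands.
The additional-duty order on V-208 targets Durovia, not Ormark; it does not apply.
Duty = $116,201.90 × 2.5% + 1,985 × $3.03 = $8,919.60.
Total = $21,859.03 + $17,106.18 + $7,578.94 + $8,919.60 = $55,463.75.

$55,463.75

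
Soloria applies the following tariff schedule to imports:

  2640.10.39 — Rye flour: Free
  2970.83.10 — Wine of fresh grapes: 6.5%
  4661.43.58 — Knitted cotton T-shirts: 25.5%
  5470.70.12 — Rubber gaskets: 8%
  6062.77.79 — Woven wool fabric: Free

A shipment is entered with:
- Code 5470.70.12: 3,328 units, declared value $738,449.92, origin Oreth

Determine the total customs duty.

Line 1 (5470.70.12, Oreth, 3,328 units, $738,449.92):
Base rate for 5470.70.12 is 8%.
Duty = $738,449.92 × 8% = $59,075.99.

$59,075.99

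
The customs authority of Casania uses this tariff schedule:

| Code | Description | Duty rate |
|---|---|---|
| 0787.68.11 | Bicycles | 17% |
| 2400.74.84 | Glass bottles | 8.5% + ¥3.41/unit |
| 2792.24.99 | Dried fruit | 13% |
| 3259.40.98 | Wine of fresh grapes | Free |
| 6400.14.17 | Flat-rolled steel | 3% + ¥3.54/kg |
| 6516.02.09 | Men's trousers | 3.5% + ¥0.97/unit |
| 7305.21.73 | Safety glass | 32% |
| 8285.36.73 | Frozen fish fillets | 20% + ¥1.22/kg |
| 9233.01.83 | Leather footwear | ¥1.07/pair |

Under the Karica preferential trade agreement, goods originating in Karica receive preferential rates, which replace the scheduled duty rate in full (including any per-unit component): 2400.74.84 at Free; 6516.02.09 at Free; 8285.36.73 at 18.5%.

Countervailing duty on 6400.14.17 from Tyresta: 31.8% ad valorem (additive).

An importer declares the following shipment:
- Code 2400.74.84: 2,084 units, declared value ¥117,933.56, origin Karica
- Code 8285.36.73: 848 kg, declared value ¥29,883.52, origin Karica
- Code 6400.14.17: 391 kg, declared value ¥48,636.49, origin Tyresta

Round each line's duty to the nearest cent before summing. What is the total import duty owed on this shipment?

¥23,838.09

Line 1 (2400.74.84, Karica, 2,084 units, ¥117,933.56):
Base rate for 2400.74.84 is 8.5% + ¥3.41/unit.
Origin Karica qualifies under the Casania–Karica agreement and 2400.74.84 is covered: preferential rate Free applies instead.
Duty = ¥117,933.56 × 0% = ¥0.00.
Line 2 (8285.36.73, Karica, 848 kg, ¥29,883.52):
Base rate for 8285.36.73 is 20% + ¥1.22/kg.
Origin Karica qualifies under the Casania–Karica agreement and 8285.36.73 is covered: preferential rate 18.5% applies instead.
Duty = ¥29,883.52 × 18.5% = ¥5,528.45.
Line 3 (6400.14.17, Tyresta, 391 kg, ¥48,636.49):
Base rate for 6400.14.17 is 3% + ¥3.54/kg.
Additional duty on 6400.14.17 from Tyresta: +31.8%. Applied ad valorem rate: 3% + 31.8% = 34.8%.
Duty = ¥48,636.49 × 34.8% + 391 × ¥3.54 = ¥18,309.64.
Total = ¥0.00 + ¥5,528.45 + ¥18,309.64 = ¥23,838.09.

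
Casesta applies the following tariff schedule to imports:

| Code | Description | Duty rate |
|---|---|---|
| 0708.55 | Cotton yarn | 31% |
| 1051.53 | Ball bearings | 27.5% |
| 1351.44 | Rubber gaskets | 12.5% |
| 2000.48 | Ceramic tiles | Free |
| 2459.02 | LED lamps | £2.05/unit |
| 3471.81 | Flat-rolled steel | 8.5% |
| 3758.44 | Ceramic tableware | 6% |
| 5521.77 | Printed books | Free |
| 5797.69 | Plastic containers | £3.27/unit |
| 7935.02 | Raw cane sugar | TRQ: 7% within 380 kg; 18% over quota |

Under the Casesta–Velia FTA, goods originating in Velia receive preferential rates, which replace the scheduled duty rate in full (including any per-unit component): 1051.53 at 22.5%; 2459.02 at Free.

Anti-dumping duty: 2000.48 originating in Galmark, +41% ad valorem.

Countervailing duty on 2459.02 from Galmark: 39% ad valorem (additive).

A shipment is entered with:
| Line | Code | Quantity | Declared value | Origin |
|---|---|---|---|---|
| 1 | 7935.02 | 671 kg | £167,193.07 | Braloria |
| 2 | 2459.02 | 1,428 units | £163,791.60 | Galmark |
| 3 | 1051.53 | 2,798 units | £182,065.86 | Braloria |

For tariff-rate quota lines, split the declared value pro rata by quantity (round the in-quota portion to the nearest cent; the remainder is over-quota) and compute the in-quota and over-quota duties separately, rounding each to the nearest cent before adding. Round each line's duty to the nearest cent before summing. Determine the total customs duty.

£136,553.67

Line 1 (7935.02, Braloria, 671 kg, £167,193.07):
Code 7935.02 is under a tariff-rate quota (threshold 380 kg). In-quota: 380 kg at 7%; over-quota: 291 kg at 18%.
Pro-rata value split: in-quota = £167,193.07 × 380/671 = £94,684.60; over-quota = £167,193.07 − £94,684.60 = £72,508.47.
In-quota duty = £94,684.60 × 7% = £6,627.92. Over-quota duty = £72,508.47 × 18% = £13,051.52.
Line duty = £6,627.92 + £13,051.52 = £19,679.44.
Line 2 (2459.02, Galmark, 1,428 units, £163,791.60):
Base rate for 2459.02 is £2.05/unit.
2459.02 has an FTA preferential rate, but origin Galmark is not Velia; base rate stands.
Additional duty on 2459.02 from Galmark: +39% ad valorem. Applied ad valorem rate = 39%.
Duty = £163,791.60 × 39% + 1,428 × £2.05 = £66,806.12.
Line 3 (1051.53, Braloria, 2,798 units, £182,065.86):
Base rate for 1051.53 is 27.5%.
1051.53 has an FTA preferential rate, but origin Braloria is not Velia; base rate stands.
Duty = £182,065.86 × 27.5% = £50,068.11.
Total = £19,679.44 + £66,806.12 + £50,068.11 = £136,553.67.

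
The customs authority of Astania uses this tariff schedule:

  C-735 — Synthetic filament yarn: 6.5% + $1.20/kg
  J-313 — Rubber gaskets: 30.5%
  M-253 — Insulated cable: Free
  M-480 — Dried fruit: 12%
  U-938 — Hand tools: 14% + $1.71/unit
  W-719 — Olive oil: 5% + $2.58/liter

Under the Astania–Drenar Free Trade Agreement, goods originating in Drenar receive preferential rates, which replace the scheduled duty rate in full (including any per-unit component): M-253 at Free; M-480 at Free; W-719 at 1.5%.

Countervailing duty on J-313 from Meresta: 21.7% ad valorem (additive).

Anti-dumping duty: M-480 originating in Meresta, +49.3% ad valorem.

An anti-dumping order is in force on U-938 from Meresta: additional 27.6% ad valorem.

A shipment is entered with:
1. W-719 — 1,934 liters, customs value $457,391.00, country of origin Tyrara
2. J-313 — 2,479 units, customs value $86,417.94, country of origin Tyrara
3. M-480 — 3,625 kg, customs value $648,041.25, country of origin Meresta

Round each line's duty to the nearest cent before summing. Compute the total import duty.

$451,466.03

Line 1 (W-719, Tyrara, 1,934 liters, $457,391.00):
Base rate for W-719 is 5% + $2.58/liter.
W-719 has an FTA preferential rate, but origin Tyrara is not Drenar; base rate stands.
Duty = $457,391.00 × 5% + 1,934 × $2.58 = $27,859.27.
Line 2 (J-313, Tyrara, 2,479 units, $86,417.94):
Base rate for J-313 is 30.5%.
The additional-duty order on J-313 targets Meresta, not Tyrara; it does not apply.
Duty = $86,417.94 × 30.5% = $26,357.47.
Line 3 (M-480, Meresta, 3,625 kg, $648,041.25):
Base rate for M-480 is 12%.
M-480 has an FTA preferential rate, but origin Meresta is not Drenar; base rate stands.
Additional duty on M-480 from Meresta: +49.3%. Applied ad valorem rate: 12% + 49.3% = 61.3%.
Duty = $648,041.25 × 61.3% = $397,249.29.
Total = $27,859.27 + $26,357.47 + $397,249.29 = $451,466.03.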